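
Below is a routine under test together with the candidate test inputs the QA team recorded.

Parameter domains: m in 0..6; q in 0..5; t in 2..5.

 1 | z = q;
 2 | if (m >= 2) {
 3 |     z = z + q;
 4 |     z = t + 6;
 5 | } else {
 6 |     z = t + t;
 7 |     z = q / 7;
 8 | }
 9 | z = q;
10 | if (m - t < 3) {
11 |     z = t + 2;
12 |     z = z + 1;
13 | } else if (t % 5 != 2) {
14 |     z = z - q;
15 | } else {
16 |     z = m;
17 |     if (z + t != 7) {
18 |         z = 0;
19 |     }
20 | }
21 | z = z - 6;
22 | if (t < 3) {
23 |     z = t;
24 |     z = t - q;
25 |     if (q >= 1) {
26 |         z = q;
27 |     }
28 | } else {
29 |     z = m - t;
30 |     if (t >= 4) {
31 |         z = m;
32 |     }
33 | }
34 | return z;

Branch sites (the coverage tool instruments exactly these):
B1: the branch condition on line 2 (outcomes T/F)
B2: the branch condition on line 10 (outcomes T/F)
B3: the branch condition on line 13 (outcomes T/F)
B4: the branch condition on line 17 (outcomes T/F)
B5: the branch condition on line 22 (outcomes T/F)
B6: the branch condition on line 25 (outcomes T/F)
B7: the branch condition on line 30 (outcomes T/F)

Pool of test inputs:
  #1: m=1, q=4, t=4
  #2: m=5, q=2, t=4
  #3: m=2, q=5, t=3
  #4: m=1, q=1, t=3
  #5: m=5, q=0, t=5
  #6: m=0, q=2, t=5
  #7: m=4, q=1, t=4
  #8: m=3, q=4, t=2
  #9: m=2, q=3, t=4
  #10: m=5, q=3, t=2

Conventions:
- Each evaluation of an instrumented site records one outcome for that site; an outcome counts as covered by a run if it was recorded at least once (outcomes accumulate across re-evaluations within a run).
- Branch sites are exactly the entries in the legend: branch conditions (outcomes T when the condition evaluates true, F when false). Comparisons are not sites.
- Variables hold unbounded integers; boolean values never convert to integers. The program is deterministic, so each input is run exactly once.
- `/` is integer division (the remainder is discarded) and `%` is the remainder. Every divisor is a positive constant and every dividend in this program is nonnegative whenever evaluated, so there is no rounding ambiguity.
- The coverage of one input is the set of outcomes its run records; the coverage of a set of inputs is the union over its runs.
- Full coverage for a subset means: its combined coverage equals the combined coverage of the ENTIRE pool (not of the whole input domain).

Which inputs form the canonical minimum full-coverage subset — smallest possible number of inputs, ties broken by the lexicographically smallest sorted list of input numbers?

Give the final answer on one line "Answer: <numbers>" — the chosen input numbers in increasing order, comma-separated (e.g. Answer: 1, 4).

run #1 (m=1, q=4, t=4) records B1=F, B2=T, B5=F, B7=T
run #2 (m=5, q=2, t=4) records B1=T, B2=T, B5=F, B7=T
run #3 (m=2, q=5, t=3) records B1=T, B2=T, B5=F, B7=F
run #4 (m=1, q=1, t=3) records B1=F, B2=T, B5=F, B7=F
run #5 (m=5, q=0, t=5) records B1=T, B2=T, B5=F, B7=T
run #6 (m=0, q=2, t=5) records B1=F, B2=T, B5=F, B7=T
run #7 (m=4, q=1, t=4) records B1=T, B2=T, B5=F, B7=T
run #8 (m=3, q=4, t=2) records B1=T, B2=T, B5=T, B6=T
run #9 (m=2, q=3, t=4) records B1=T, B2=T, B5=F, B7=T
run #10 (m=5, q=3, t=2) records B1=T, B2=F, B3=F, B4=F, B5=T, B6=T
union over all inputs: B1=T, B1=F, B2=T, B2=F, B3=F, B4=F, B5=T, B5=F, B6=T, B7=T, B7=F (11 outcomes)
no size-1 subset reaches all 11 outcomes (best union: 6/11)
no size-2 subset reaches all 11 outcomes (best union: 10/11)
the canonical winner is {1, 3, 10}: size 3, full 11-outcome coverage, earliest index list among size-3 covers

Answer: 1, 3, 10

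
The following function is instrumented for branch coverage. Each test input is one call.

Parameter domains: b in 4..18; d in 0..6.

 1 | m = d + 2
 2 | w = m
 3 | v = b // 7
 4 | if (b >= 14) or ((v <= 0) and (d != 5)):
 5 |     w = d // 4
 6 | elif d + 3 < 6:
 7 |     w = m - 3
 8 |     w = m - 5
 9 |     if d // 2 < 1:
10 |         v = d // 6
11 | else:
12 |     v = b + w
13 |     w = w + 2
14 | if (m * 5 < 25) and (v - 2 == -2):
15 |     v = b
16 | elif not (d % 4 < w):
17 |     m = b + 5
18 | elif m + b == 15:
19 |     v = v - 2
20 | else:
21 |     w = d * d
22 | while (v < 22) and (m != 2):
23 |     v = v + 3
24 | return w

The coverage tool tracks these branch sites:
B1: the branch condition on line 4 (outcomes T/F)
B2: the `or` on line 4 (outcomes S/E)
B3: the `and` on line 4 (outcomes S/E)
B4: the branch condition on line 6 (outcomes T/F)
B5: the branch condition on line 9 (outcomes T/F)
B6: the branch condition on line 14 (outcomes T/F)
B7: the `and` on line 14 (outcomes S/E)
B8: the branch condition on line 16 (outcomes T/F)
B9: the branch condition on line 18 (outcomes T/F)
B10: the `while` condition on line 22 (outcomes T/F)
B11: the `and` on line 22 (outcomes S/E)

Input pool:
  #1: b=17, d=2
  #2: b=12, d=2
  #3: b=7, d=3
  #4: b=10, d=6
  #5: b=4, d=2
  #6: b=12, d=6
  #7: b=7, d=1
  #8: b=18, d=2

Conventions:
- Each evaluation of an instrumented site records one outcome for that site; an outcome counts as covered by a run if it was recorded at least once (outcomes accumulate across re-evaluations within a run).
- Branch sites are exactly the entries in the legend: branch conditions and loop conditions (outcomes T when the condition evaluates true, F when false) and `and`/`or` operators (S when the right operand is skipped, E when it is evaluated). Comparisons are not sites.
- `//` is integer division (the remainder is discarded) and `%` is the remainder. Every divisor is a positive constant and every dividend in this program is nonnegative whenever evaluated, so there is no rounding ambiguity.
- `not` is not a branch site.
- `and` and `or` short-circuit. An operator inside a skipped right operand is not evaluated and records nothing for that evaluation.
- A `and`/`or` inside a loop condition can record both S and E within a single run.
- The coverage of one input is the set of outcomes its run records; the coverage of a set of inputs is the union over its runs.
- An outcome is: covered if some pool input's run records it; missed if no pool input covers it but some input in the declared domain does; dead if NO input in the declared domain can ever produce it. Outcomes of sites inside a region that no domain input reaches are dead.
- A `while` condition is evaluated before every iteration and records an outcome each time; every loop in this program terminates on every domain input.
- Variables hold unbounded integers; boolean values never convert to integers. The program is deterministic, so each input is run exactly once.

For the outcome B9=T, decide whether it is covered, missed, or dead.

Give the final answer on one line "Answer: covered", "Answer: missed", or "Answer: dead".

no pool input records B9=T
but domain input (b=7, d=6) does record it -> reachable, so missed

Answer: missed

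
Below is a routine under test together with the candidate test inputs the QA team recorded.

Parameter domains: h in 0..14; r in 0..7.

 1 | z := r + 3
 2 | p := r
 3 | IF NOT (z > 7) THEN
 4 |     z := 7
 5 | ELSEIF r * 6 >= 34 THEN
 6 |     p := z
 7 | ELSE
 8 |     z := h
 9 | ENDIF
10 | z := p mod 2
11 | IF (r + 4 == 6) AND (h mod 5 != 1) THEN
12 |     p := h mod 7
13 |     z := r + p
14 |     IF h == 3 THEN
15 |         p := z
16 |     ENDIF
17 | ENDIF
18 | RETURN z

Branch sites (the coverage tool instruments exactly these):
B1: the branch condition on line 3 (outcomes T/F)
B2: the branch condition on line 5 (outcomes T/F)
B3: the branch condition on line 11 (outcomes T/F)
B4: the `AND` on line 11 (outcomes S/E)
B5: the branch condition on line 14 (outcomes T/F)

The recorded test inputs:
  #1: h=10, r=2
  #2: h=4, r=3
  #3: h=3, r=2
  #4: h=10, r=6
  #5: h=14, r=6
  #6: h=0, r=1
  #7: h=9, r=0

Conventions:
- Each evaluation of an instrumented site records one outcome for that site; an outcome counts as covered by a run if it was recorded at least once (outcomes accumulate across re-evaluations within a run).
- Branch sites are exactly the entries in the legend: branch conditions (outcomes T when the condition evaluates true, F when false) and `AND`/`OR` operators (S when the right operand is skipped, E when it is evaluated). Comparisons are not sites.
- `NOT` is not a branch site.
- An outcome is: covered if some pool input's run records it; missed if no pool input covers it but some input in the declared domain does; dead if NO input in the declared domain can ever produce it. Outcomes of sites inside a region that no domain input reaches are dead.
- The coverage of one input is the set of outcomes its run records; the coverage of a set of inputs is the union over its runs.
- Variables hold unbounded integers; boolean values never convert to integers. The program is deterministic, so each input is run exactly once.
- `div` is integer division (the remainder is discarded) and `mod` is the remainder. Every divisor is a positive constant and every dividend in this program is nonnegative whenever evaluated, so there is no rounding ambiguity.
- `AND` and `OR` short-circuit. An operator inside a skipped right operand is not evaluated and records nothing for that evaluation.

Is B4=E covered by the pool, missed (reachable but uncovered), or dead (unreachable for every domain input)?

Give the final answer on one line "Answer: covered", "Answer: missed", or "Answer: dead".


B4=E is recorded by pool input(s) 1, 3 -> covered
Answer: covered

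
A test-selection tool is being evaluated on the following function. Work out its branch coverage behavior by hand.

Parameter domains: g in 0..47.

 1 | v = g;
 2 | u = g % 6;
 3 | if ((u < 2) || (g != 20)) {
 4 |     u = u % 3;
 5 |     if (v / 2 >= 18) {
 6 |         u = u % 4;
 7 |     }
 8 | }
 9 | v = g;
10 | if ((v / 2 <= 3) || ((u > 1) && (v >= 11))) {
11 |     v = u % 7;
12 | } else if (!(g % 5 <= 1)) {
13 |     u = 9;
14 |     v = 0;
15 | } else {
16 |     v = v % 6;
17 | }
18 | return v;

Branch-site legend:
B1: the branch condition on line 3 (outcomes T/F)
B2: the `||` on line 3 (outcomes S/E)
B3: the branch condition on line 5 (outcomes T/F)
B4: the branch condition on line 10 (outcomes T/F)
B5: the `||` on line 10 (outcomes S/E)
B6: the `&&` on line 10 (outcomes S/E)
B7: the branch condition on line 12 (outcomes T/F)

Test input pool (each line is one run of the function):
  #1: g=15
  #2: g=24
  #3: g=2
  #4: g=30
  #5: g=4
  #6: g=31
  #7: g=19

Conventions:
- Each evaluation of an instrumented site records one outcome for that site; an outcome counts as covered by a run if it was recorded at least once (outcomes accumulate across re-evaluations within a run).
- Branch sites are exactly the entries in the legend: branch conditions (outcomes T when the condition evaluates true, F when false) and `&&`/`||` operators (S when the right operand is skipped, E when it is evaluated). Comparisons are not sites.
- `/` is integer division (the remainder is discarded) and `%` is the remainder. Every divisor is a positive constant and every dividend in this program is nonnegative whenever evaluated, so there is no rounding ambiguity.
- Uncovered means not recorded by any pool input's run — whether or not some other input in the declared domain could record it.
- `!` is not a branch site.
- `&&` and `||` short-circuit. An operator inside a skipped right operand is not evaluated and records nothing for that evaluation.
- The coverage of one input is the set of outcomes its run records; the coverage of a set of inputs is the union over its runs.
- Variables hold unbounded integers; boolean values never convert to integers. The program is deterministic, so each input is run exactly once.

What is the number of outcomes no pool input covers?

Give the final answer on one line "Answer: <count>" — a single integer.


test 1 (g=15) fires B2->E, B1->T, B3->F, B5->E, B6->S, B4->F, B7->F; hits B1=T, B2=E, B3=F, B4=F, B5=E, B6=S, B7=F
test 2 (g=24) fires B2->S, B1->T, B3->F, B5->E, B6->S, B4->F, B7->T; hits B1=T, B2=S, B3=F, B4=F, B5=E, B6=S, B7=T
test 3 (g=2) fires B2->E, B1->T, B3->F, B5->S, B4->T; hits B1=T, B2=E, B3=F, B4=T, B5=S
test 4 (g=30) fires B2->S, B1->T, B3->F, B5->E, B6->S, B4->F, B7->F; hits B1=T, B2=S, B3=F, B4=F, B5=E, B6=S, B7=F
test 5 (g=4) fires B2->E, B1->T, B3->F, B5->S, B4->T; hits B1=T, B2=E, B3=F, B4=T, B5=S
test 6 (g=31) fires B2->S, B1->T, B3->F, B5->E, B6->S, B4->F, B7->F; hits B1=T, B2=S, B3=F, B4=F, B5=E, B6=S, B7=F
test 7 (g=19) fires B2->S, B1->T, B3->F, B5->E, B6->S, B4->F, B7->T; hits B1=T, B2=S, B3=F, B4=F, B5=E, B6=S, B7=T
union over the pool: B1=T, B2=S, B2=E, B3=F, B4=T, B4=F, B5=S, B5=E, B6=S, B7=T, B7=F
uncovered (3 of 14): B1=F, B3=T, B6=E
Answer: 3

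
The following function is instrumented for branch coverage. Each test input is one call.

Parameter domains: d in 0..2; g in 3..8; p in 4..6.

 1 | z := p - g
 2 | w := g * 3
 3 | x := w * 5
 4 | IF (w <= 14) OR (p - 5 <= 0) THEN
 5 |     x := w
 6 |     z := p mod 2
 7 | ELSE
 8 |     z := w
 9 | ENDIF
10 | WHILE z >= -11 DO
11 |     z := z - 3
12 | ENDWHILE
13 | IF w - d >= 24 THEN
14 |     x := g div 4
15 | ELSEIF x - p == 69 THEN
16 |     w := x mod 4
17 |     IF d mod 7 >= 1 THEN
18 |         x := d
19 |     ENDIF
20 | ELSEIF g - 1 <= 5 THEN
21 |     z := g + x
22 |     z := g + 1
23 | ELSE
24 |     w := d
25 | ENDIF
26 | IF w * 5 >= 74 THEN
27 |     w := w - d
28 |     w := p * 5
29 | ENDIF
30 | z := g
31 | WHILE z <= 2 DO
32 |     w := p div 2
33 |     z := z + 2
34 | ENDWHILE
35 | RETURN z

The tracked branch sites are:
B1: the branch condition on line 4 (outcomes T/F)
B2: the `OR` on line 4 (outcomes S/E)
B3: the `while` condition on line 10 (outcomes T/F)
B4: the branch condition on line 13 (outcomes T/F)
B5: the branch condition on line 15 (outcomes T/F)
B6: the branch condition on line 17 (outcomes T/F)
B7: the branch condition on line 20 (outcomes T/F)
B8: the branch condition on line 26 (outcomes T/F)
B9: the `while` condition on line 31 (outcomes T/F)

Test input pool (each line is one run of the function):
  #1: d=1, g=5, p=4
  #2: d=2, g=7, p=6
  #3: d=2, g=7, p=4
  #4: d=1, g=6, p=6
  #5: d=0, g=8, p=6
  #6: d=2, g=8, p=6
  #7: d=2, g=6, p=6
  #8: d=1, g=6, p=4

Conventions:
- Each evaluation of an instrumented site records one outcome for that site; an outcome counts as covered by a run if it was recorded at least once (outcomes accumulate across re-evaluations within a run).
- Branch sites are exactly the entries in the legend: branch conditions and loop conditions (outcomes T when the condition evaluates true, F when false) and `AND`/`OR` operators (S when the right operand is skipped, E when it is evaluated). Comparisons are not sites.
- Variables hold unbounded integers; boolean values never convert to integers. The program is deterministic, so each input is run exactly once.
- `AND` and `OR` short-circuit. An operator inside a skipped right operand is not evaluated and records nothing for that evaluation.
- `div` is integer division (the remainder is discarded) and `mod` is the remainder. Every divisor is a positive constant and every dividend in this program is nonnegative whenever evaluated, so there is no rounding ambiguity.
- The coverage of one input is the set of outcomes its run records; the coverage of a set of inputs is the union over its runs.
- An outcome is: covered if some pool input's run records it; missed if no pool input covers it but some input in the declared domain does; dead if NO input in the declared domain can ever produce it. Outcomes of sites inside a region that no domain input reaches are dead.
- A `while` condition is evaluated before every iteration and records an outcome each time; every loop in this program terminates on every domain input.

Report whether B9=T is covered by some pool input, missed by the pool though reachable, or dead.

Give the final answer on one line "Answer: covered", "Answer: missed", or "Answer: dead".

no pool input records B9=T
checking all 54 inputs in the declared domain: B9=T is never recorded -> dead

Answer: dead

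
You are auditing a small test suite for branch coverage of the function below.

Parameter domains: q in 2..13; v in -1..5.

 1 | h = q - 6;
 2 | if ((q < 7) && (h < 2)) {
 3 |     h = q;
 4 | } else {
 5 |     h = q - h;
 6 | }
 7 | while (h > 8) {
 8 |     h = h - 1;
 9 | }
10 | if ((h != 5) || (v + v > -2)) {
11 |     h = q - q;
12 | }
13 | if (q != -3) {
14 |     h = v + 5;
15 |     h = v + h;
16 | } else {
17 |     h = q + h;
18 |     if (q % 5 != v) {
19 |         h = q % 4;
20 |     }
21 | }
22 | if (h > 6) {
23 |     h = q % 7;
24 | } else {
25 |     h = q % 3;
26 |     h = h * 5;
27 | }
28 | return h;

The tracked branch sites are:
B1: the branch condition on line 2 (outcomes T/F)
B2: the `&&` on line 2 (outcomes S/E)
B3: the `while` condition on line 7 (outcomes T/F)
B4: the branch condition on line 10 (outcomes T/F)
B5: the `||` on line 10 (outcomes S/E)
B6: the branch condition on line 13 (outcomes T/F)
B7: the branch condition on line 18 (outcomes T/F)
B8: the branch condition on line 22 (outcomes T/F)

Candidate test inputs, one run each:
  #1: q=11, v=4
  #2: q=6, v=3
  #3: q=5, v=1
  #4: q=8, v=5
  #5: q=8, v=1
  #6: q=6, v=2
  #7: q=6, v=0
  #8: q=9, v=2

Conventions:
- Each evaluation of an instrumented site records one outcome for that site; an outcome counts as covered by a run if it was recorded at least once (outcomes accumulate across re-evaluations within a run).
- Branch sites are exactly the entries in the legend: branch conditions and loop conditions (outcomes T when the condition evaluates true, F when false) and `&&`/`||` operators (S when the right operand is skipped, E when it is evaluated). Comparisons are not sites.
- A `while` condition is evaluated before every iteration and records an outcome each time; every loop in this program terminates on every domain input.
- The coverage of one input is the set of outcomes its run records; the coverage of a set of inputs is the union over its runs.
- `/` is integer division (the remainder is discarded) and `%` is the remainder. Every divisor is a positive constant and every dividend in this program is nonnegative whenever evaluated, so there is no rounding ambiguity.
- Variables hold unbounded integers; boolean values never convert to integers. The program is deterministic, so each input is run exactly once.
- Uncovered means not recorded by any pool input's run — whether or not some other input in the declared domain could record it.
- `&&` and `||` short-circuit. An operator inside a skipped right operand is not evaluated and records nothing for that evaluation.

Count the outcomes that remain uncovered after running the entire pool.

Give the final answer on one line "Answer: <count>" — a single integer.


input #1 (q=11, v=4): events B2->S, B1->F, B3->F, B5->S, B4->T, B6->T, B8->T; covers B1=F, B2=S, B3=F, B4=T, B5=S, B6=T, B8=T
input #2 (q=6, v=3): events B2->E, B1->T, B3->F, B5->S, B4->T, B6->T, B8->T; covers B1=T, B2=E, B3=F, B4=T, B5=S, B6=T, B8=T
input #3 (q=5, v=1): events B2->E, B1->T, B3->F, B5->E, B4->T, B6->T, B8->T; covers B1=T, B2=E, B3=F, B4=T, B5=E, B6=T, B8=T
input #4 (q=8, v=5): events B2->S, B1->F, B3->F, B5->S, B4->T, B6->T, B8->T; covers B1=F, B2=S, B3=F, B4=T, B5=S, B6=T, B8=T
input #5 (q=8, v=1): events B2->S, B1->F, B3->F, B5->S, B4->T, B6->T, B8->T; covers B1=F, B2=S, B3=F, B4=T, B5=S, B6=T, B8=T
input #6 (q=6, v=2): events B2->E, B1->T, B3->F, B5->S, B4->T, B6->T, B8->T; covers B1=T, B2=E, B3=F, B4=T, B5=S, B6=T, B8=T
input #7 (q=6, v=0): events B2->E, B1->T, B3->F, B5->S, B4->T, B6->T, B8->F; covers B1=T, B2=E, B3=F, B4=T, B5=S, B6=T, B8=F
input #8 (q=9, v=2): events B2->S, B1->F, B3->F, B5->S, B4->T, B6->T, B8->T; covers B1=F, B2=S, B3=F, B4=T, B5=S, B6=T, B8=T
union over the pool: B1=T, B1=F, B2=S, B2=E, B3=F, B4=T, B5=S, B5=E, B6=T, B8=T, B8=F
uncovered (5 of 16): B3=T, B4=F, B6=F, B7=T, B7=F
Answer: 5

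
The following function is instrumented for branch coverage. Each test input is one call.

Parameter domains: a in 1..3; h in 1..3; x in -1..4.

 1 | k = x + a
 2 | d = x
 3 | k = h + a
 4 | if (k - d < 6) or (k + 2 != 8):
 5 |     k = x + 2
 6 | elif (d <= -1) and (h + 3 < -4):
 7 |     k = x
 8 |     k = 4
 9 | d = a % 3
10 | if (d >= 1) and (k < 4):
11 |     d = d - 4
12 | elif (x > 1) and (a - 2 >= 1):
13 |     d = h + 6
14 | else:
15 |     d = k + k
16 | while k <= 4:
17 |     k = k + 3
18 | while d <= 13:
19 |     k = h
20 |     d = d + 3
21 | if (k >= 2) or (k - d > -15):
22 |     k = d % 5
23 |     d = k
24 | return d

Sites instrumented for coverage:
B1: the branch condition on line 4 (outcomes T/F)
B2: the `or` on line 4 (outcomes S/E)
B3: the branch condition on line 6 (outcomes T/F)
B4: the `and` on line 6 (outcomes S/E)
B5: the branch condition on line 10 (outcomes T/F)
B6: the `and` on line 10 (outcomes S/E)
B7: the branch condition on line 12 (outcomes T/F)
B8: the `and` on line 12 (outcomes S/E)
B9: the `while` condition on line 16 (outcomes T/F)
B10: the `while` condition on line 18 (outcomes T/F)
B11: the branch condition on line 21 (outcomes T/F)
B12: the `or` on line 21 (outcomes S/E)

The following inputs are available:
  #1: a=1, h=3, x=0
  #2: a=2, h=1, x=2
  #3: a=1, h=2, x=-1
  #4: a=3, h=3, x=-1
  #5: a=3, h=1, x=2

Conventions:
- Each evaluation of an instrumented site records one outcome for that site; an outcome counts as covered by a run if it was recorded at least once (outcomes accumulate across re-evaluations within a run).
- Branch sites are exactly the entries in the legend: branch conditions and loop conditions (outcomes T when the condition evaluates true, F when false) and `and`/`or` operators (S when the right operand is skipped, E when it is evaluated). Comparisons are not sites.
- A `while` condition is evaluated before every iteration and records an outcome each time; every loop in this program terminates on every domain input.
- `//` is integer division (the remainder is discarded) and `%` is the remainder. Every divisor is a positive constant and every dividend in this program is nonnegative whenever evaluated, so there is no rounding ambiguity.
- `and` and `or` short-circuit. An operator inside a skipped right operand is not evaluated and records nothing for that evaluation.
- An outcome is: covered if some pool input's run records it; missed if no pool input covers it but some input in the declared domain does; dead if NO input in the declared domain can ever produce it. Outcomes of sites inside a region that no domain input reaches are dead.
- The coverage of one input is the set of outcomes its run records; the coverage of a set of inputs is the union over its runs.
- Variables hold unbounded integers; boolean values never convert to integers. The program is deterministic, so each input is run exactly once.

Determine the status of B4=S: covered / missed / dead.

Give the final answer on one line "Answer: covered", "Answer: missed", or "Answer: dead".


no pool input records B4=S
but domain input (a=3, h=3, x=0) does record it -> reachable, so missed
Answer: missed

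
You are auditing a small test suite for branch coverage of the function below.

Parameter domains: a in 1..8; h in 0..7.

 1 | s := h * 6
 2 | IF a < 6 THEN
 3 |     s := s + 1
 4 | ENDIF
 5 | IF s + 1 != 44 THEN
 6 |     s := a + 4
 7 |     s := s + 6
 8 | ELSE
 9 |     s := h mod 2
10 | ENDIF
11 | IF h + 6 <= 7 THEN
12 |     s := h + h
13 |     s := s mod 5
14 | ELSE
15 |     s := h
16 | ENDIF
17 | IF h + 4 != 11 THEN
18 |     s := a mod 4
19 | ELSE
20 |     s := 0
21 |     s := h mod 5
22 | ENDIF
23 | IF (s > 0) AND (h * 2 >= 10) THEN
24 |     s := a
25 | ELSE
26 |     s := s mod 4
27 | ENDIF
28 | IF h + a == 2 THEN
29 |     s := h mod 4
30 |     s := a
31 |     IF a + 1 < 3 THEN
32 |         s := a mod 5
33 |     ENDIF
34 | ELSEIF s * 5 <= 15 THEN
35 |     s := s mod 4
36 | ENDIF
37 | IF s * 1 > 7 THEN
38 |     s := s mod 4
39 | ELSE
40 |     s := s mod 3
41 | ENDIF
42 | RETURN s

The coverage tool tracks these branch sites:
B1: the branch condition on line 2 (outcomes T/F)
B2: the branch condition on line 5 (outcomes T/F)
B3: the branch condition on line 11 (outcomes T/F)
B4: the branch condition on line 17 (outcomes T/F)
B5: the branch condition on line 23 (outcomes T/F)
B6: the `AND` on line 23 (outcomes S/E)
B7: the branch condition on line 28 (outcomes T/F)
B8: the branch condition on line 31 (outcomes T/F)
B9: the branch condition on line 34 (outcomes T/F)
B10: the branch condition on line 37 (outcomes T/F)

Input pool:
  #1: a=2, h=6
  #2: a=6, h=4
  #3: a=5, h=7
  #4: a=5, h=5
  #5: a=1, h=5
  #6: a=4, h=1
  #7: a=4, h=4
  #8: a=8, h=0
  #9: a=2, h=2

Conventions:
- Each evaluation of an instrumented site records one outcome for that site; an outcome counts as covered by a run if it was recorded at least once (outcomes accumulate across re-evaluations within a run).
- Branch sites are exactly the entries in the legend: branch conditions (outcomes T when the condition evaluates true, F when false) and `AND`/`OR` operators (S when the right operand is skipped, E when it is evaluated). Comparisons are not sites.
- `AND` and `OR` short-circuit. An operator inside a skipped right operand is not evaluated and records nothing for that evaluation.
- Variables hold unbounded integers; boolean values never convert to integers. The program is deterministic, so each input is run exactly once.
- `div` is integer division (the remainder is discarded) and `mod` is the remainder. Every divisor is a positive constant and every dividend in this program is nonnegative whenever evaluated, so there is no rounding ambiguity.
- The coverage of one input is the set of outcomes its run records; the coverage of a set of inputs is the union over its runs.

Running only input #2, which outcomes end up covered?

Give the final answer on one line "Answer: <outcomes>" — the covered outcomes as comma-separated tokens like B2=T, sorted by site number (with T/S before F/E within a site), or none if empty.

Simulating input #2 (a=6, h=4) step by step:
  B1->F, B2->T, B3->F, B4->T, B6->E, B5->F, B7->F, B9->T, B10->F
distinct outcomes covered: B1=F, B2=T, B3=F, B4=T, B5=F, B6=E, B7=F, B9=T, B10=F

Answer: B1=F, B2=T, B3=F, B4=T, B5=F, B6=E, B7=F, B9=T, B10=F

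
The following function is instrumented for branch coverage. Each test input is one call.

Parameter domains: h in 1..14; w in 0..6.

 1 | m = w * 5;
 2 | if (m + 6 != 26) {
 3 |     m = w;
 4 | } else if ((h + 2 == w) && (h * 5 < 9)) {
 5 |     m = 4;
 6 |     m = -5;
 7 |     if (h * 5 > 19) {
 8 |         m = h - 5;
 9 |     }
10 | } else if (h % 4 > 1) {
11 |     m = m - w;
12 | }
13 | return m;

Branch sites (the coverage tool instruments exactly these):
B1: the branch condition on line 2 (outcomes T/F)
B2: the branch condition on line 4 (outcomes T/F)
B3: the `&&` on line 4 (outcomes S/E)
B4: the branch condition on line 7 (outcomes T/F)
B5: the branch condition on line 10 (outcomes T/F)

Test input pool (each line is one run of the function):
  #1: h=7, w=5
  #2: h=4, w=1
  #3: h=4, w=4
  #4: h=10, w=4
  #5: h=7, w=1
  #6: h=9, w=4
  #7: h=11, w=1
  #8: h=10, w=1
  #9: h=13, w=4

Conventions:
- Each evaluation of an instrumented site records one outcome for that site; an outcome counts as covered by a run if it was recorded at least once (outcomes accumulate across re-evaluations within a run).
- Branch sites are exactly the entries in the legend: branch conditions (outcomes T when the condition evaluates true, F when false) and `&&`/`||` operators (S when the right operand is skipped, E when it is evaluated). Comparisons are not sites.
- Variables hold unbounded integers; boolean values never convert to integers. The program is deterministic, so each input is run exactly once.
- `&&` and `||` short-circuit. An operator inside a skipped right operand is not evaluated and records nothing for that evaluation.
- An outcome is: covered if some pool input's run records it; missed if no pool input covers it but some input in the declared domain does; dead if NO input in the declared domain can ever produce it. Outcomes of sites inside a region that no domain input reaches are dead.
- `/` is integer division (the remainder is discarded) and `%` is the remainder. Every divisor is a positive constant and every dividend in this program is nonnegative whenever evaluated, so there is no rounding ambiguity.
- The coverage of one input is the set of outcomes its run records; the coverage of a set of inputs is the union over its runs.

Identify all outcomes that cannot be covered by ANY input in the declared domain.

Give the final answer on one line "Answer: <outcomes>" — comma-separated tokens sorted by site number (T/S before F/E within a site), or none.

sweeping the full domain (98 inputs) for each outcome:
  B2=T: unreachable across the whole domain -> dead
  B4=T: unreachable across the whole domain -> dead
  B4=F: unreachable across the whole domain -> dead
  reachable outcomes have witnesses, e.g. B1=T (e.g. h=1, w=0), B1=F (e.g. h=1, w=4), B2=F (e.g. h=1, w=4), B3=S (e.g. h=1, w=4)

Answer: B2=T, B4=T, B4=F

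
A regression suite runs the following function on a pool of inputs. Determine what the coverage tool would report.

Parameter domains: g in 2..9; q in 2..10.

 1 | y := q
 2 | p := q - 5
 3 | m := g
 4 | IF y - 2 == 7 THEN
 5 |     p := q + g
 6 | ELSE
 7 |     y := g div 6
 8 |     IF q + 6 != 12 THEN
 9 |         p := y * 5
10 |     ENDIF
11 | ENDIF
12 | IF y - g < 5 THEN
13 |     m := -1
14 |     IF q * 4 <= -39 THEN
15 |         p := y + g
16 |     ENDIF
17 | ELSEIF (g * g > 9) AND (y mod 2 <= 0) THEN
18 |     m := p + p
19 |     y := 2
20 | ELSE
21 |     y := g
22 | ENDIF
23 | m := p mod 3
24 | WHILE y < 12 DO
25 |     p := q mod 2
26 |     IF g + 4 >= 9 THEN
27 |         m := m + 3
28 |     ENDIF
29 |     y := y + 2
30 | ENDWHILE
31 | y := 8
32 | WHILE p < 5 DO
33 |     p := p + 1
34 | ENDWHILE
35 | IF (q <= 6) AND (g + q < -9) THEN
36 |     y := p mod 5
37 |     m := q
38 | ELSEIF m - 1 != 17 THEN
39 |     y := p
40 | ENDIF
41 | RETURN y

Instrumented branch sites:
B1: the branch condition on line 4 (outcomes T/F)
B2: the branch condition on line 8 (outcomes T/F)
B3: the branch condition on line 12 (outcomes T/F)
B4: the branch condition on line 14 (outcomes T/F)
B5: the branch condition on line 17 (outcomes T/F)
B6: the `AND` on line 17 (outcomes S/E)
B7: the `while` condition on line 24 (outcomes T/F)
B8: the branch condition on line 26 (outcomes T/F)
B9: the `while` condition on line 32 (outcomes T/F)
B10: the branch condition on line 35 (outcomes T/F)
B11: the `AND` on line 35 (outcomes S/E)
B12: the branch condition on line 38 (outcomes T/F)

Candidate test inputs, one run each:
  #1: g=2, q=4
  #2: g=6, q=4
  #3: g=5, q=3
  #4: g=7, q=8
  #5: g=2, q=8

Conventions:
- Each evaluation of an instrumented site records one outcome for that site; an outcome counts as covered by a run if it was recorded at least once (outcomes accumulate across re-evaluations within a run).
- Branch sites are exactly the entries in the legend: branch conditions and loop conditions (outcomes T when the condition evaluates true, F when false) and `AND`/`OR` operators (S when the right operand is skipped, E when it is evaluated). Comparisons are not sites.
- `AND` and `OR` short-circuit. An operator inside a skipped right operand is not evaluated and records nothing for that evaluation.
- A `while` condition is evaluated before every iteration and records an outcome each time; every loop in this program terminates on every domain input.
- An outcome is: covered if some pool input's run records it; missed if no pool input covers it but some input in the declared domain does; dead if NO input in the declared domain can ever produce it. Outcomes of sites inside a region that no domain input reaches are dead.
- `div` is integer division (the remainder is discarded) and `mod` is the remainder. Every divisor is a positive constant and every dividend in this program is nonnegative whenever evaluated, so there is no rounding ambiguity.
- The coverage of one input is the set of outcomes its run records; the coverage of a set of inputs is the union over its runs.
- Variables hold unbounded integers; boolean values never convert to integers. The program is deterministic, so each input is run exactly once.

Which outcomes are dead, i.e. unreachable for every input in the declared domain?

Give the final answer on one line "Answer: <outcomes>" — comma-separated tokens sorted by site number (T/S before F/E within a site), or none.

running all 72 domain inputs and tallying outcomes:
  B4=T: unreachable across the whole domain -> dead
  B5=T: unreachable across the whole domain -> dead
  B10=T: unreachable across the whole domain -> dead
  reachable outcomes have witnesses, e.g. B1=T (e.g. g=2, q=9), B1=F (e.g. g=2, q=2), B2=T (e.g. g=2, q=2), B2=F (e.g. g=2, q=6)

Answer: B4=T, B5=T, B10=T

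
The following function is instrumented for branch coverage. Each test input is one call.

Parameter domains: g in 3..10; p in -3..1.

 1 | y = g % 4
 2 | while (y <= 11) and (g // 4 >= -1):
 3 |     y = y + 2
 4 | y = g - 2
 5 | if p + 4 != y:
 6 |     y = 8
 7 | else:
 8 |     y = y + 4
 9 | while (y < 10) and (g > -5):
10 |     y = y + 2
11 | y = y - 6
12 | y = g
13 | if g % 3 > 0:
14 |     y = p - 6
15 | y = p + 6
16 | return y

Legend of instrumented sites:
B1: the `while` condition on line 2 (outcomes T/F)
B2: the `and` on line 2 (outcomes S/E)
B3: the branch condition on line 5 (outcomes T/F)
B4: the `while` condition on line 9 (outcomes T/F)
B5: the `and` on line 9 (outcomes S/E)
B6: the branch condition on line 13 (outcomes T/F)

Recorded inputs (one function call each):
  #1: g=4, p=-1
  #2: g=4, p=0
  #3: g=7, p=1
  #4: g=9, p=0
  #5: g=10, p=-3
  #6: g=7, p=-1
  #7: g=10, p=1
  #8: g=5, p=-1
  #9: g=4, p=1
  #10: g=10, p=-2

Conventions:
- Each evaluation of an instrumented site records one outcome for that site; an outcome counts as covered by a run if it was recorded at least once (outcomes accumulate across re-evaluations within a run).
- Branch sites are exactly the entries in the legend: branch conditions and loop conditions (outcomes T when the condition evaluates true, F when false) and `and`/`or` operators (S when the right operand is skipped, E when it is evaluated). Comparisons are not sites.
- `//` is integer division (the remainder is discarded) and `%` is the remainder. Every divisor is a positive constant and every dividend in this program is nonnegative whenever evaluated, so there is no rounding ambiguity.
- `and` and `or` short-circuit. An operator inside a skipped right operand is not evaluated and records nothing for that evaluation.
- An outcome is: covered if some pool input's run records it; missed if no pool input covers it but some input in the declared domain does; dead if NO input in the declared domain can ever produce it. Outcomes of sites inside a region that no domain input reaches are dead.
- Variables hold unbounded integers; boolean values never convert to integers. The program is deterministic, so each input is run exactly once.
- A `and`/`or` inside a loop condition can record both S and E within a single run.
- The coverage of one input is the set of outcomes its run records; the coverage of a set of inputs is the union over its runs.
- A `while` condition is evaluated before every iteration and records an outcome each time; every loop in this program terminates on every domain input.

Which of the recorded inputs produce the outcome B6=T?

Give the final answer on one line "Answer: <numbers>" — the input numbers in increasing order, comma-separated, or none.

input #1 (g=4, p=-1): hits B6=T
input #2 (g=4, p=0): hits B6=T
input #3 (g=7, p=1): hits B6=T
input #4 (g=9, p=0): never hits B6=T
input #5 (g=10, p=-3): hits B6=T
input #6 (g=7, p=-1): hits B6=T
input #7 (g=10, p=1): hits B6=T
input #8 (g=5, p=-1): hits B6=T
input #9 (g=4, p=1): hits B6=T
input #10 (g=10, p=-2): hits B6=T

Answer: 1, 2, 3, 5, 6, 7, 8, 9, 10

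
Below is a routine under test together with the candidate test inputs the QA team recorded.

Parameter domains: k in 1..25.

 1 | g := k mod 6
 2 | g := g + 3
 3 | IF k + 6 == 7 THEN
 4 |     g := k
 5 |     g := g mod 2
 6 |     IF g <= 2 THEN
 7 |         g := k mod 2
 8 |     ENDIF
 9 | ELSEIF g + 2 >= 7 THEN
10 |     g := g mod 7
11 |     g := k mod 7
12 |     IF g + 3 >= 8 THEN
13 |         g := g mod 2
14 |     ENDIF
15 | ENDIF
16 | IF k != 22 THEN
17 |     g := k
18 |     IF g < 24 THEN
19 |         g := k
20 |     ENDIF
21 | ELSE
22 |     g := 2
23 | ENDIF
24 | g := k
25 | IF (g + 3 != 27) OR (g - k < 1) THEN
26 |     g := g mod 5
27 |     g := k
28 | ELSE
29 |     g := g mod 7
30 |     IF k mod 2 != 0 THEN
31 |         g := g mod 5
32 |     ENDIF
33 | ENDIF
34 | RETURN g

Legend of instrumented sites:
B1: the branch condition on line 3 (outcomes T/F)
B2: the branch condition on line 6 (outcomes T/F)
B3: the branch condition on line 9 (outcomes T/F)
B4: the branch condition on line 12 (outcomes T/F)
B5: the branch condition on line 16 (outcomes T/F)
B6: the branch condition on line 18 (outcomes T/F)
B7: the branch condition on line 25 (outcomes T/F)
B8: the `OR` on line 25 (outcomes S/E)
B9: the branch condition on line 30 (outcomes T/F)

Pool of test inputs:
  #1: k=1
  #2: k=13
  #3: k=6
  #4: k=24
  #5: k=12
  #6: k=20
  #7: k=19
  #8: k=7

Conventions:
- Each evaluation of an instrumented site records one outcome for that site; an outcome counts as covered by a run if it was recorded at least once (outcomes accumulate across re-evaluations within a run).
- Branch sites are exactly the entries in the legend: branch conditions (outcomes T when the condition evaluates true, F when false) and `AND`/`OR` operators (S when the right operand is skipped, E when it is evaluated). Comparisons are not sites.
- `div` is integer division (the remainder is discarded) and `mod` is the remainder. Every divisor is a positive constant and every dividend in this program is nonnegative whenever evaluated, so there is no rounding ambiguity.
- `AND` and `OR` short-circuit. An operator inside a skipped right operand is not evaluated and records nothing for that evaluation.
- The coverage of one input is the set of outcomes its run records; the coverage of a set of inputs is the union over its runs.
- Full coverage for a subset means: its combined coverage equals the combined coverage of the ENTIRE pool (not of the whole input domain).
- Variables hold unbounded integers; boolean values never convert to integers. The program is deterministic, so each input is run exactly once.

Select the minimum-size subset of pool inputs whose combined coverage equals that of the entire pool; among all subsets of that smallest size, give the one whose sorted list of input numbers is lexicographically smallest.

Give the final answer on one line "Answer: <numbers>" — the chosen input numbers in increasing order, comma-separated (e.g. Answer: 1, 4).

#1 (k=1) -> B1->T, B2->T, B5->T, B6->T, B8->S, B7->T; covered: B1=T, B2=T, B5=T, B6=T, B7=T, B8=S
#2 (k=13) -> B1->F, B3->F, B5->T, B6->T, B8->S, B7->T; covered: B1=F, B3=F, B5=T, B6=T, B7=T, B8=S
#3 (k=6) -> B1->F, B3->F, B5->T, B6->T, B8->S, B7->T; covered: B1=F, B3=F, B5=T, B6=T, B7=T, B8=S
#4 (k=24) -> B1->F, B3->F, B5->T, B6->F, B8->E, B7->T; covered: B1=F, B3=F, B5=T, B6=F, B7=T, B8=E
#5 (k=12) -> B1->F, B3->F, B5->T, B6->T, B8->S, B7->T; covered: B1=F, B3=F, B5=T, B6=T, B7=T, B8=S
#6 (k=20) -> B1->F, B3->T, B4->T, B5->T, B6->T, B8->S, B7->T; covered: B1=F, B3=T, B4=T, B5=T, B6=T, B7=T, B8=S
#7 (k=19) -> B1->F, B3->F, B5->T, B6->T, B8->S, B7->T; covered: B1=F, B3=F, B5=T, B6=T, B7=T, B8=S
#8 (k=7) -> B1->F, B3->F, B5->T, B6->T, B8->S, B7->T; covered: B1=F, B3=F, B5=T, B6=T, B7=T, B8=S
together the pool reaches 12 outcomes: B1=T, B1=F, B2=T, B3=T, B3=F, B4=T, B5=T, B6=T, B6=F, B7=T, B8=S, B8=E
size 1 is not enough: best union over all size-1 subsets is 7/12
size 2 is not enough: best union over all size-2 subsets is 10/12
size 3: inputs {1, 4, 6} cover all 12 outcomes, and no lexicographically smaller subset of this size does

Answer: 1, 4, 6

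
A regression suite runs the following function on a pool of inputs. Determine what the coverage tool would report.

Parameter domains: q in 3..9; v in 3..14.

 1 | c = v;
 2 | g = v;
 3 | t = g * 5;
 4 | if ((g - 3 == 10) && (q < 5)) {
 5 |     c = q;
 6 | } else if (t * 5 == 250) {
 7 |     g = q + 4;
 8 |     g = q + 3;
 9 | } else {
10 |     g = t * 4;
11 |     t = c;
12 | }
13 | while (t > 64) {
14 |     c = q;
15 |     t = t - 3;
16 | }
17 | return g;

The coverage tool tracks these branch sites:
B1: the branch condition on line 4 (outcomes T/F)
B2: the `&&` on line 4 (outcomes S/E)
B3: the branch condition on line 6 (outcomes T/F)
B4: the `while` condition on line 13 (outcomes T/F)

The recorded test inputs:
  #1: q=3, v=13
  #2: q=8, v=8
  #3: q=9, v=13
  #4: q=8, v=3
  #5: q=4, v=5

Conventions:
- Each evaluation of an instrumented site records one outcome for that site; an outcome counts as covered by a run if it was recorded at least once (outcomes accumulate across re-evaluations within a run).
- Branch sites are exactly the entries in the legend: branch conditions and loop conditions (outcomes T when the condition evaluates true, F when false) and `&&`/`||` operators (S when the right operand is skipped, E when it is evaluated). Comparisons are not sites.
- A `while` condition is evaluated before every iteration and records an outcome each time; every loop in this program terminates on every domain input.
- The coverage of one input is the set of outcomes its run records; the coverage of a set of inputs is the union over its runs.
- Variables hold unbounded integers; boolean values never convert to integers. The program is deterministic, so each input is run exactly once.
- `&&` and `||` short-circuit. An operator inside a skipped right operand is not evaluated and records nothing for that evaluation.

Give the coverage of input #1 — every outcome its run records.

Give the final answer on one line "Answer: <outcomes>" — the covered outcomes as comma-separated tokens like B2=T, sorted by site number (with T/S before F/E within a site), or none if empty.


Tracing the run of input #1 (q=3, v=13):
  B2->E, B1->T, B4->T, B4->F
collecting distinct outcomes: B1=T, B2=E, B4=T, B4=F
Answer: B1=T, B2=E, B4=T, B4=F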